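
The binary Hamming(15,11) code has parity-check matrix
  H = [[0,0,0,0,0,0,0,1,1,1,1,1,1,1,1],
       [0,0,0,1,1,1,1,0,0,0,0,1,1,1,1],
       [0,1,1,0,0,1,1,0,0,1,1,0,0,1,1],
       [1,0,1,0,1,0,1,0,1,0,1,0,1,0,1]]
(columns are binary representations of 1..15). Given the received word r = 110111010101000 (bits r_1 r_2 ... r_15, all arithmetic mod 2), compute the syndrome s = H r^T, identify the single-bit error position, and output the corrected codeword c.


s = (1, 0, 1, 0)^T, error position = 10, corrected codeword c = 110111010001000

Compute s = H r^T mod 2 one row at a time:
  s_1 = 1 + 0 + 1 + 0 + 1 + 0 + 0 + 0 = 3 ≡ 1 (mod 2).
  s_2 = 1 + 1 + 1 + 0 + 1 + 0 + 0 + 0 = 4 ≡ 0 (mod 2).
  s_3 = 1 + 0 + 1 + 0 + 1 + 0 + 0 + 0 = 3 ≡ 1 (mod 2).
  s_4 = 1 + 0 + 1 + 0 + 0 + 0 + 0 + 0 = 2 ≡ 0 (mod 2).
s = (1, 0, 1, 0)^T — this equals column 10 of H (binary 1010), so error is at position 10.
Correct: flip bit 10 of r = 110111010101000 to get c = 110111010001000.


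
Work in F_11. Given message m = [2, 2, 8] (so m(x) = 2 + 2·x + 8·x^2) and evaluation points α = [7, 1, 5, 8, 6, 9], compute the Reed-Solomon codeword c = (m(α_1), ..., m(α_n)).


c = [1, 1, 3, 2, 5, 8]

Message polynomial: m(x) = 2 + 2·x + 8·x^2 (mod 11).
For each evaluation point α_i, compute m(α_i) mod 11:
  α_1 = 7: Horner steps 8 → 3 → 1, so m(7) = 1.
  α_2 = 1: Horner steps 8 → 10 → 1, so m(1) = 1.
  α_3 = 5: Horner steps 8 → 9 → 3, so m(5) = 3.
  α_4 = 8: Horner steps 8 → 0 → 2, so m(8) = 2.
  α_5 = 6: Horner steps 8 → 6 → 5, so m(6) = 5.
  α_6 = 9: Horner steps 8 → 8 → 8, so m(9) = 8.
Codeword c = [1, 1, 3, 2, 5, 8] ∈ F_11^6.


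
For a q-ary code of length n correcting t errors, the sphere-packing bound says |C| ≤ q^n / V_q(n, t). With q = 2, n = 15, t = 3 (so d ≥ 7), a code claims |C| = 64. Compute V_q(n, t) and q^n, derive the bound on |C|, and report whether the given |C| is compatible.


V_q(n, t) = 576, q^n = 32768, Hamming bound = 56, |C| = 64 > bound (violated).

Step 1: Compute V_q(n, t) = Σ_{j=0}^3 C(n, j) (q−1)^j.
  j = 0: C(15,0)·(1)^0 = 1·1 = 1.
  j = 1: C(15,1)·(1)^1 = 15·1 = 15.
  j = 2: C(15,2)·(1)^2 = 105·1 = 105.
  j = 3: C(15,3)·(1)^3 = 455·1 = 455.
  V_q(n, t) = 1 + 15 + 105 + 455 = 576.
Step 2: q^n = 2^15 = 32768.
Step 3: Hamming bound ⌊q^n / V_q(n,t)⌋ = ⌊32768/576⌋ = 56.
Step 4: Compare |C| = 64 to 56: violated.
The claimed |C| lies above the Hamming bound, so no 2-ary code of length 15 with d ≥ 7 can have 64 codewords.


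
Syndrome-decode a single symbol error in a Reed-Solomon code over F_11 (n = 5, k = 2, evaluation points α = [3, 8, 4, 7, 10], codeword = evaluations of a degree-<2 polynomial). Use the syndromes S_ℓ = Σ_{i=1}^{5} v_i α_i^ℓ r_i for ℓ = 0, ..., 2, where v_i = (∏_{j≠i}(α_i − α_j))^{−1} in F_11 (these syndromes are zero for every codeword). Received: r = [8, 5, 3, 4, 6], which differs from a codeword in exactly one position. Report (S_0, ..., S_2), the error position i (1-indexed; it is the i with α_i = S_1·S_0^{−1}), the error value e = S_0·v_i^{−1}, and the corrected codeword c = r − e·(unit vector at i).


S = (9, 8, 1), error at position 4, error magnitude e = 5, c = [8, 5, 3, 10, 6].

Step 1: column multipliers v_i = (∏_{j≠i}(α_i − α_j))^{−1} mod 11.
  i = 1 (α = 3): (3−8)(3−4)(3−7)(3−10) = (−5)·(−1)·(−4)·(−7) = 140 ≡ 8, so v_1 = 8^{−1} = 7 (mod 11).
  i = 2 (α = 8): (8−3)(8−4)(8−7)(8−10) = 5·4·1·(−2) = −40 ≡ 4, so v_2 = 4^{−1} = 3 (mod 11).
  i = 3 (α = 4): (4−3)(4−8)(4−7)(4−10) = 1·(−4)·(−3)·(−6) = −72 ≡ 5, so v_3 = 5^{−1} = 9 (mod 11).
  i = 4 (α = 7): (7−3)(7−8)(7−4)(7−10) = 4·(−1)·3·(−3) = 36 ≡ 3, so v_4 = 3^{−1} = 4 (mod 11).
  i = 5 (α = 10): (10−3)(10−8)(10−4)(10−7) = 7·2·6·3 = 252 ≡ 10, so v_5 = 10^{−1} = 10 (mod 11).
  v = [7, 3, 9, 4, 10].
Step 2: syndromes of r = [8, 5, 3, 4, 6] (all sums mod 11).
  S_0 = Σ v_i r_i = 7·8 + 3·5 + 9·3 + 4·4 + 10·6 = 174 ≡ 9.
  S_1 = Σ v_i α_i r_i = 7·3·8 + 3·8·5 + 9·4·3 + 4·7·4 + 10·10·6 = 1108 ≡ 8.
  α_i^2 mod 11 = [9, 9, 5, 5, 1].
  S_2 = Σ v_i α_i^2 r_i = 7·9·8 + 3·9·5 + 9·5·3 + 4·5·4 + 10·1·6 = 914 ≡ 1.
  S = (9, 8, 1) ≠ 0, so r is not a codeword (an error is present).
Step 3: locate the error. For a single error e at position i, S_ℓ = v_i·e·α_i^ℓ, so α_err = S_1/S_0.
  S_0^{−1} = 9^{−1} = 5 (mod 11), so α_err = 8·5 = 40 ≡ 7 = α_4. Error position i = 4.
  Consistency check: S_2/S_1 = 1·7 = 7 ≡ 7 = α_err ✓ (single-error assumption holds).
Step 4: error magnitude e = S_0/v_4 = S_0·∏_{j≠4}(α_4 − α_j) = 9·3 = 27 ≡ 5 (mod 11).
Step 5: correct position 4: c_4 = r_4 − e = 4 − 5 ≡ 10 (mod 11). Hence c = [8, 5, 3, 10, 6].
  Check: interpolating c through the α_i gives m(x) = 1 + 6·x (degree < 2) with m(α_i) = c_i for every i, so c is indeed a codeword.


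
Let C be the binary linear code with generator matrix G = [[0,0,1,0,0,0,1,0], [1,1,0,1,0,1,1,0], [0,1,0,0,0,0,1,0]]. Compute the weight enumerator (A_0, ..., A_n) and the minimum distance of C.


Weight distribution: A_0 = 1, A_2 = 3, A_3 = 1, A_5 = 3. Minimum distance d = 2.

Enumerate all 2^3 = 8 messages m ∈ F_2^3.
For each, compute codeword c = mG in F_2^8, then tally its weight.
  m = 000 → c = 00000000, weight = 0.
  m = 100 → c = 00100010, weight = 2.
  m = 010 → c = 11010110, weight = 5.
  m = 110 → c = 11110100, weight = 5.
  m = 001 → c = 01000010, weight = 2.
  m = 101 → c = 01100000, weight = 2.
  m = 011 → c = 10010100, weight = 3.
  m = 111 → c = 10110110, weight = 5.
Tally weights:
  weight 0: 1 codewords.
  weight 2: 3 codewords.
  weight 3: 1 codewords.
  weight 5: 3 codewords.
Minimum distance d = smallest w > 0 with A_w > 0 = 2.
Sanity: Σ A_w = 8 = 2^3 = 8 ✓.


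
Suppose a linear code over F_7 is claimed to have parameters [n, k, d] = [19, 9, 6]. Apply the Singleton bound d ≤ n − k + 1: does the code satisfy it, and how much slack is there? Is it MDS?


Singleton RHS = n − k + 1 = 11, slack = 5, bound satisfied, not MDS.

Singleton bound: d ≤ n − k + 1.
Here n = 19, k = 9, so n − k + 1 = 11.
Given d = 6, check d ≤ 11: YES.
Slack = (n − k + 1) − d = 5.
The code is NOT MDS (slack = 5 > 0).
Description: the claimed parameters are [19, 9, 6]_7; such a code would be non-MDS.


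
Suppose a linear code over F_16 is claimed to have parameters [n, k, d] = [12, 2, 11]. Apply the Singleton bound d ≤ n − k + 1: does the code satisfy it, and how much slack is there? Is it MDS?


Singleton RHS = n − k + 1 = 11, slack = 0, bound satisfied, MDS.

Singleton bound: d ≤ n − k + 1.
Here n = 12, k = 2, so n − k + 1 = 11.
Given d = 11, check d ≤ 11: YES.
Slack = (n − k + 1) − d = 0.
The code is MDS (slack = 0).
Description: the claimed parameters are [12, 2, 11]_16; such a code would be MDS (meets Singleton bound).


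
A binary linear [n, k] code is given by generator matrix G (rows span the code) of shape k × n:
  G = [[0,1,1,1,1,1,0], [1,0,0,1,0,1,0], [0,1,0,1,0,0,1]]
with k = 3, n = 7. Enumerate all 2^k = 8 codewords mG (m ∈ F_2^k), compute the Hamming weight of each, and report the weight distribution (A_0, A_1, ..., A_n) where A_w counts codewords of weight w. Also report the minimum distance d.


Weight distribution: A_0 = 1, A_3 = 2, A_4 = 3, A_5 = 2. Minimum distance d = 3.

Enumerate all 2^3 = 8 messages m ∈ F_2^3.
For each, compute codeword c = mG in F_2^7, then tally its weight.
  m = 000 → c = 0000000, weight = 0.
  m = 100 → c = 0111110, weight = 5.
  m = 010 → c = 1001010, weight = 3.
  m = 110 → c = 1110100, weight = 4.
  m = 001 → c = 0101001, weight = 3.
  m = 101 → c = 0010111, weight = 4.
  m = 011 → c = 1100011, weight = 4.
  m = 111 → c = 1011101, weight = 5.
Tally weights:
  weight 0: 1 codewords.
  weight 3: 2 codewords.
  weight 4: 3 codewords.
  weight 5: 2 codewords.
Minimum distance d = smallest w > 0 with A_w > 0 = 3.
Sanity: Σ A_w = 8 = 2^3 = 8 ✓.


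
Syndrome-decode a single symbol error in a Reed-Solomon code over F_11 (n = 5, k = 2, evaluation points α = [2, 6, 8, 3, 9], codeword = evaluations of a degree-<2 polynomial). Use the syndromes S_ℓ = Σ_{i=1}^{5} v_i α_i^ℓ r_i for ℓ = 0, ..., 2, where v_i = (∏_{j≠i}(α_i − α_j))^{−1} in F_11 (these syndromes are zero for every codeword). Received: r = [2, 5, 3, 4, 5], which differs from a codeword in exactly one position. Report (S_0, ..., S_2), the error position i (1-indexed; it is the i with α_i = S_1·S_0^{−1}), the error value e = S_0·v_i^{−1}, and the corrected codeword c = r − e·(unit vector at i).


S = (1, 6, 3), error at position 2, error magnitude e = 6, c = [2, 10, 3, 4, 5].

Step 1: column multipliers v_i = (∏_{j≠i}(α_i − α_j))^{−1} mod 11.
  i = 1 (α = 2): (2−6)(2−8)(2−3)(2−9) = (−4)·(−6)·(−1)·(−7) = 168 ≡ 3, so v_1 = 3^{−1} = 4 (mod 11).
  i = 2 (α = 6): (6−2)(6−8)(6−3)(6−9) = 4·(−2)·3·(−3) = 72 ≡ 6, so v_2 = 6^{−1} = 2 (mod 11).
  i = 3 (α = 8): (8−2)(8−6)(8−3)(8−9) = 6·2·5·(−1) = −60 ≡ 6, so v_3 = 6^{−1} = 2 (mod 11).
  i = 4 (α = 3): (3−2)(3−6)(3−8)(3−9) = 1·(−3)·(−5)·(−6) = −90 ≡ 9, so v_4 = 9^{−1} = 5 (mod 11).
  i = 5 (α = 9): (9−2)(9−6)(9−8)(9−3) = 7·3·1·6 = 126 ≡ 5, so v_5 = 5^{−1} = 9 (mod 11).
  v = [4, 2, 2, 5, 9].
Step 2: syndromes of r = [2, 5, 3, 4, 5] (all sums mod 11).
  S_0 = Σ v_i r_i = 4·2 + 2·5 + 2·3 + 5·4 + 9·5 = 89 ≡ 1.
  S_1 = Σ v_i α_i r_i = 4·2·2 + 2·6·5 + 2·8·3 + 5·3·4 + 9·9·5 = 589 ≡ 6.
  α_i^2 mod 11 = [4, 3, 9, 9, 4].
  S_2 = Σ v_i α_i^2 r_i = 4·4·2 + 2·3·5 + 2·9·3 + 5·9·4 + 9·4·5 = 476 ≡ 3.
  S = (1, 6, 3) ≠ 0, so r is not a codeword (an error is present).
Step 3: locate the error. For a single error e at position i, S_ℓ = v_i·e·α_i^ℓ, so α_err = S_1/S_0.
  S_0^{−1} = 1^{−1} = 1 (mod 11), so α_err = 6·1 = 6 ≡ 6 = α_2. Error position i = 2.
  Consistency check: S_2/S_1 = 3·2 = 6 ≡ 6 = α_err ✓ (single-error assumption holds).
Step 4: error magnitude e = S_0/v_2 = S_0·∏_{j≠2}(α_2 − α_j) = 1·6 = 6 ≡ 6 (mod 11).
Step 5: correct position 2: c_2 = r_2 − e = 5 − 6 ≡ 10 (mod 11). Hence c = [2, 10, 3, 4, 5].
  Check: interpolating c through the α_i gives m(x) = 9 + 2·x (degree < 2) with m(α_i) = c_i for every i, so c is indeed a codeword.


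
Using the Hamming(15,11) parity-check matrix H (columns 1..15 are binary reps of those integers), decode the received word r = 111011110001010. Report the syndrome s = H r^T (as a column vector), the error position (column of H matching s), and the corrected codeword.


s = (1, 1, 1, 0)^T, error position = 14, corrected codeword c = 111011110001000

Compute s = H r^T mod 2 one row at a time:
  s_1 = 1 + 0 + 0 + 0 + 1 + 0 + 1 + 0 = 3 ≡ 1 (mod 2).
  s_2 = 0 + 1 + 1 + 1 + 1 + 0 + 1 + 0 = 5 ≡ 1 (mod 2).
  s_3 = 1 + 1 + 1 + 1 + 0 + 0 + 1 + 0 = 5 ≡ 1 (mod 2).
  s_4 = 1 + 1 + 1 + 1 + 0 + 0 + 0 + 0 = 4 ≡ 0 (mod 2).
s = (1, 1, 1, 0)^T — this equals column 14 of H (binary 1110), so error is at position 14.
Correct: flip bit 14 of r = 111011110001010 to get c = 111011110001000.


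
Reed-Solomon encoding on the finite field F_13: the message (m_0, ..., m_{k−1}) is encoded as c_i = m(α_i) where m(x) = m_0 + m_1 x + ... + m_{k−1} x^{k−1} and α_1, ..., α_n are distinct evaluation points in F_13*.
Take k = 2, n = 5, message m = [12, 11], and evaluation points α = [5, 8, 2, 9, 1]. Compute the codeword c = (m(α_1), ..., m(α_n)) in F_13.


c = [2, 9, 8, 7, 10]

Message polynomial: m(x) = 12 + 11·x (mod 13).
For each evaluation point α_i, compute m(α_i) mod 13:
  α_1 = 5: Horner steps 11 → 2, so m(5) = 2.
  α_2 = 8: Horner steps 11 → 9, so m(8) = 9.
  α_3 = 2: Horner steps 11 → 8, so m(2) = 8.
  α_4 = 9: Horner steps 11 → 7, so m(9) = 7.
  α_5 = 1: Horner steps 11 → 10, so m(1) = 10.
Codeword c = [2, 9, 8, 7, 10] ∈ F_13^5.


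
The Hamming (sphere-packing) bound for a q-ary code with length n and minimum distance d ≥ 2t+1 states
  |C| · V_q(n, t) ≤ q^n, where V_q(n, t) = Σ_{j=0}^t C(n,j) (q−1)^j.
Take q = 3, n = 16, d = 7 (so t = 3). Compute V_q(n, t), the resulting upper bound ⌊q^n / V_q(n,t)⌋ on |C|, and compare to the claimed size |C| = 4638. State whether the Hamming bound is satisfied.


V_q(n, t) = 4993, q^n = 43046721, Hamming bound = 8621, |C| = 4638 ≤ bound (satisfied).

Step 1: Compute V_q(n, t) = Σ_{j=0}^3 C(n, j) (q−1)^j.
  j = 0: C(16,0)·(2)^0 = 1·1 = 1.
  j = 1: C(16,1)·(2)^1 = 16·2 = 32.
  j = 2: C(16,2)·(2)^2 = 120·4 = 480.
  j = 3: C(16,3)·(2)^3 = 560·8 = 4480.
  V_q(n, t) = 1 + 32 + 480 + 4480 = 4993.
Step 2: q^n = 3^16 = 43046721.
Step 3: Hamming bound ⌊q^n / V_q(n,t)⌋ = ⌊43046721/4993⌋ = 8621.
Step 4: Compare |C| = 4638 to 8621: satisfied.
The claimed |C| lies below the Hamming bound.


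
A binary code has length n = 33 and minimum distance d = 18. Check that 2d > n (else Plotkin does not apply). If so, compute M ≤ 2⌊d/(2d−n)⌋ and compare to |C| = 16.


Plotkin bound M ≤ 12; given |C| = 16 > bound (violated).

Check applicability: 2d = 36, n = 33.
2d − n = 3 > 0, so Plotkin applies.
Compute d/(2d−n) = 18/3 ≈ 6.0000.
⌊d/(2d−n)⌋ = 6.
Plotkin bound: M ≤ 2·6 = 12.
Given |C| = 16, check: VIOLATED.
This |C| is above the Plotkin bound, so no binary code with n = 33, d = 18 and 16 codewords exists.


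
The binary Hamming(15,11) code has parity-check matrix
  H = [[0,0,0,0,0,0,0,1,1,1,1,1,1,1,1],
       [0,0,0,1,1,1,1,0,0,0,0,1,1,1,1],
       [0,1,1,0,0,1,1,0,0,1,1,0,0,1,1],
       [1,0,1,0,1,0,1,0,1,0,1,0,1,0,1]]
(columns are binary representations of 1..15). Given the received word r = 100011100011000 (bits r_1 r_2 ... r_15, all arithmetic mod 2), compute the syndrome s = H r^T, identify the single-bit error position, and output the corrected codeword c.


s = (0, 0, 1, 0)^T, error position = 2, corrected codeword c = 110011100011000

Compute s = H r^T mod 2 one row at a time:
  s_1 = 0 + 0 + 0 + 1 + 1 + 0 + 0 + 0 = 2 ≡ 0 (mod 2).
  s_2 = 0 + 1 + 1 + 1 + 1 + 0 + 0 + 0 = 4 ≡ 0 (mod 2).
  s_3 = 0 + 0 + 1 + 1 + 0 + 1 + 0 + 0 = 3 ≡ 1 (mod 2).
  s_4 = 1 + 0 + 1 + 1 + 0 + 1 + 0 + 0 = 4 ≡ 0 (mod 2).
s = (0, 0, 1, 0)^T — this equals column 2 of H (binary 0010), so error is at position 2.
Correct: flip bit 2 of r = 100011100011000 to get c = 110011100011000.


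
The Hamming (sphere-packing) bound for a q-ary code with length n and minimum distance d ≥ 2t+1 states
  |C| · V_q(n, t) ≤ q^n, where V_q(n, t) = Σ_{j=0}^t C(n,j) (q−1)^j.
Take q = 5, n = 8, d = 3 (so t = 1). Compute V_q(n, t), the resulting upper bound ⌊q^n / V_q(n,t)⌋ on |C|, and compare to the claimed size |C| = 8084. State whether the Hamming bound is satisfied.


V_q(n, t) = 33, q^n = 390625, Hamming bound = 11837, |C| = 8084 ≤ bound (satisfied).

Step 1: Compute V_q(n, t) = Σ_{j=0}^1 C(n, j) (q−1)^j.
  j = 0: C(8,0)·(4)^0 = 1·1 = 1.
  j = 1: C(8,1)·(4)^1 = 8·4 = 32.
  V_q(n, t) = 1 + 32 = 33.
Step 2: q^n = 5^8 = 390625.
Step 3: Hamming bound ⌊q^n / V_q(n,t)⌋ = ⌊390625/33⌋ = 11837.
Step 4: Compare |C| = 8084 to 11837: satisfied.
The claimed |C| lies below the Hamming bound.


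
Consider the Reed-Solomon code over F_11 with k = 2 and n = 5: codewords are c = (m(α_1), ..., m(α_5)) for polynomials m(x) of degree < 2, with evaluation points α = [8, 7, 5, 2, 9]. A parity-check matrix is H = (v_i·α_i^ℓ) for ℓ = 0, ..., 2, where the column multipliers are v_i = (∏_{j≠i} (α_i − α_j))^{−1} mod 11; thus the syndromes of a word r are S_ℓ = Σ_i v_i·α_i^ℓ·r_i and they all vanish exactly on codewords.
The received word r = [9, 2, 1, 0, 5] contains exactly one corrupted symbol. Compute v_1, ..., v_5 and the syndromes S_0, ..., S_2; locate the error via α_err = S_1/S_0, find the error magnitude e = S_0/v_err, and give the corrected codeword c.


S = (7, 2, 10), error at position 3, error magnitude e = 2, c = [9, 2, 10, 0, 5].

Step 1: column multipliers v_i = (∏_{j≠i}(α_i − α_j))^{−1} mod 11.
  i = 1 (α = 8): (8−7)(8−5)(8−2)(8−9) = 1·3·6·(−1) = −18 ≡ 4, so v_1 = 4^{−1} = 3 (mod 11).
  i = 2 (α = 7): (7−8)(7−5)(7−2)(7−9) = (−1)·2·5·(−2) = 20 ≡ 9, so v_2 = 9^{−1} = 5 (mod 11).
  i = 3 (α = 5): (5−8)(5−7)(5−2)(5−9) = (−3)·(−2)·3·(−4) = −72 ≡ 5, so v_3 = 5^{−1} = 9 (mod 11).
  i = 4 (α = 2): (2−8)(2−7)(2−5)(2−9) = (−6)·(−5)·(−3)·(−7) = 630 ≡ 3, so v_4 = 3^{−1} = 4 (mod 11).
  i = 5 (α = 9): (9−8)(9−7)(9−5)(9−2) = 1·2·4·7 = 56 ≡ 1, so v_5 = 1^{−1} = 1 (mod 11).
  v = [3, 5, 9, 4, 1].
Step 2: syndromes of r = [9, 2, 1, 0, 5] (all sums mod 11).
  S_0 = Σ v_i r_i = 3·9 + 5·2 + 9·1 + 4·0 + 1·5 = 51 ≡ 7.
  S_1 = Σ v_i α_i r_i = 3·8·9 + 5·7·2 + 9·5·1 + 4·2·0 + 1·9·5 = 376 ≡ 2.
  α_i^2 mod 11 = [9, 5, 3, 4, 4].
  S_2 = Σ v_i α_i^2 r_i = 3·9·9 + 5·5·2 + 9·3·1 + 4·4·0 + 1·4·5 = 340 ≡ 10.
  S = (7, 2, 10) ≠ 0, so r is not a codeword (an error is present).
Step 3: locate the error. For a single error e at position i, S_ℓ = v_i·e·α_i^ℓ, so α_err = S_1/S_0.
  S_0^{−1} = 7^{−1} = 8 (mod 11), so α_err = 2·8 = 16 ≡ 5 = α_3. Error position i = 3.
  Consistency check: S_2/S_1 = 10·6 = 60 ≡ 5 = α_err ✓ (single-error assumption holds).
Step 4: error magnitude e = S_0/v_3 = S_0·∏_{j≠3}(α_3 − α_j) = 7·5 = 35 ≡ 2 (mod 11).
Step 5: correct position 3: c_3 = r_3 − e = 1 − 2 ≡ 10 (mod 11). Hence c = [9, 2, 10, 0, 5].
  Check: interpolating c through the α_i gives m(x) = 8 + 7·x (degree < 2) with m(α_i) = c_i for every i, so c is indeed a codeword.


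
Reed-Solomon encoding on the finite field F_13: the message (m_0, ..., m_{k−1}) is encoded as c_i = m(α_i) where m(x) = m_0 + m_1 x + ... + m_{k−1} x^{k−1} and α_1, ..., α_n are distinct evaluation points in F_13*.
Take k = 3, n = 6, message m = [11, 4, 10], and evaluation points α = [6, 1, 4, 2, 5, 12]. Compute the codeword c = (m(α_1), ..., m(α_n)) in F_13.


c = [5, 12, 5, 7, 8, 4]

Message polynomial: m(x) = 11 + 4·x + 10·x^2 (mod 13).
For each evaluation point α_i, compute m(α_i) mod 13:
  α_1 = 6: Horner steps 10 → 12 → 5, so m(6) = 5.
  α_2 = 1: Horner steps 10 → 1 → 12, so m(1) = 12.
  α_3 = 4: Horner steps 10 → 5 → 5, so m(4) = 5.
  α_4 = 2: Horner steps 10 → 11 → 7, so m(2) = 7.
  α_5 = 5: Horner steps 10 → 2 → 8, so m(5) = 8.
  α_6 = 12: Horner steps 10 → 7 → 4, so m(12) = 4.
Codeword c = [5, 12, 5, 7, 8, 4] ∈ F_13^6.


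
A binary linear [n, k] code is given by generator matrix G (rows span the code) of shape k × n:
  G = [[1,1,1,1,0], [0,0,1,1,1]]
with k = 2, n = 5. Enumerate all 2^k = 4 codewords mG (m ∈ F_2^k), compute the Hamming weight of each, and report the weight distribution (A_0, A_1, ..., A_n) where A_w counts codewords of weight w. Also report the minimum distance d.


Weight distribution: A_0 = 1, A_3 = 2, A_4 = 1. Minimum distance d = 3.

Enumerate all 2^2 = 4 messages m ∈ F_2^2.
For each, compute codeword c = mG in F_2^5, then tally its weight.
  m = 00 → c = 00000, weight = 0.
  m = 10 → c = 11110, weight = 4.
  m = 01 → c = 00111, weight = 3.
  m = 11 → c = 11001, weight = 3.
Tally weights:
  weight 0: 1 codewords.
  weight 3: 2 codewords.
  weight 4: 1 codewords.
Minimum distance d = smallest w > 0 with A_w > 0 = 3.
Sanity: Σ A_w = 4 = 2^2 = 4 ✓.


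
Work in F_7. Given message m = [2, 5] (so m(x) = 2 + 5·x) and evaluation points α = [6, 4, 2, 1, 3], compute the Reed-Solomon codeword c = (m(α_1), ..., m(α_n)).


c = [4, 1, 5, 0, 3]

Message polynomial: m(x) = 2 + 5·x (mod 7).
For each evaluation point α_i, compute m(α_i) mod 7:
  α_1 = 6: Horner steps 5 → 4, so m(6) = 4.
  α_2 = 4: Horner steps 5 → 1, so m(4) = 1.
  α_3 = 2: Horner steps 5 → 5, so m(2) = 5.
  α_4 = 1: Horner steps 5 → 0, so m(1) = 0.
  α_5 = 3: Horner steps 5 → 3, so m(3) = 3.
Codeword c = [4, 1, 5, 0, 3] ∈ F_7^5.


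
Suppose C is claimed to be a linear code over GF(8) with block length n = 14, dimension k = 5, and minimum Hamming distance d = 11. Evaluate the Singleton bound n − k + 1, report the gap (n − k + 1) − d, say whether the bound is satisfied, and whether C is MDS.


Singleton RHS = n − k + 1 = 10, slack = -1, bound violated (no such code; not MDS).

Singleton bound: d ≤ n − k + 1.
Here n = 14, k = 5, so n − k + 1 = 10.
Given d = 11, check d ≤ 10: NO.
Slack = (n − k + 1) − d = -1.
The slack is negative: d = 11 exceeds n − k + 1 = 10 by 1, so the Singleton bound is violated and no linear [14, 5, 11]_8 code can exist. In particular it is not MDS (MDS requires d = n − k + 1 exactly).
Description: the claimed parameters are [14, 5, 11]_8; such a code would be impossible (violates the Singleton bound).


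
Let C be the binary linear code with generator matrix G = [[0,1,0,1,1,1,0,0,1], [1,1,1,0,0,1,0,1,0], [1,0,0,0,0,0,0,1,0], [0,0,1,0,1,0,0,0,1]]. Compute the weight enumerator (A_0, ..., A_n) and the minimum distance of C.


Weight distribution: A_0 = 1, A_1 = 1, A_2 = 1, A_3 = 3, A_4 = 3, A_5 = 3, A_6 = 3, A_7 = 1. Minimum distance d = 1.

Enumerate all 2^4 = 16 messages m ∈ F_2^4.
For each, compute codeword c = mG in F_2^9, then tally its weight.
  m = 0000 → c = 000000000, weight = 0.
  m = 1000 → c = 010111001, weight = 5.
  m = 0100 → c = 111001010, weight = 5.
  m = 1100 → c = 101110011, weight = 6.
  m = 0010 → c = 100000010, weight = 2.
  m = 1010 → c = 110111011, weight = 7.
  m = 0110 → c = 011001000, weight = 3.
  m = 1110 → c = 001110001, weight = 4.
  m = 0001 → c = 001010001, weight = 3.
  m = 1001 → c = 011101000, weight = 4.
  m = 0101 → c = 110011011, weight = 6.
  m = 1101 → c = 100100010, weight = 3.
  m = 0011 → c = 101010011, weight = 5.
  m = 1011 → c = 111101010, weight = 6.
  m = 0111 → c = 010011001, weight = 4.
  m = 1111 → c = 000100000, weight = 1.
Tally weights:
  weight 0: 1 codewords.
  weight 1: 1 codewords.
  weight 2: 1 codewords.
  weight 3: 3 codewords.
  weight 4: 3 codewords.
  weight 5: 3 codewords.
  weight 6: 3 codewords.
  weight 7: 1 codewords.
Minimum distance d = smallest w > 0 with A_w > 0 = 1.
Sanity: Σ A_w = 16 = 2^4 = 16 ✓.


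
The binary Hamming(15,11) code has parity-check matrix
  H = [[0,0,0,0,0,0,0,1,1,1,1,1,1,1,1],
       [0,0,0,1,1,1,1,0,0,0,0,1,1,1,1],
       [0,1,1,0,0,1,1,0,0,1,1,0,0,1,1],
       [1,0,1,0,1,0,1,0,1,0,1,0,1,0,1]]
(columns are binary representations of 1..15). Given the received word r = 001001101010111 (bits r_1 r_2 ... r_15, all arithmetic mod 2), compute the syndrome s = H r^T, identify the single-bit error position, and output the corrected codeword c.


s = (1, 1, 0, 0)^T, error position = 12, corrected codeword c = 001001101011111

Compute s = H r^T mod 2 one row at a time:
  s_1 = 0 + 1 + 0 + 1 + 0 + 1 + 1 + 1 = 5 ≡ 1 (mod 2).
  s_2 = 0 + 0 + 1 + 1 + 0 + 1 + 1 + 1 = 5 ≡ 1 (mod 2).
  s_3 = 0 + 1 + 1 + 1 + 0 + 1 + 1 + 1 = 6 ≡ 0 (mod 2).
  s_4 = 0 + 1 + 0 + 1 + 1 + 1 + 1 + 1 = 6 ≡ 0 (mod 2).
s = (1, 1, 0, 0)^T — this equals column 12 of H (binary 1100), so error is at position 12.
Correct: flip bit 12 of r = 001001101010111 to get c = 001001101011111.


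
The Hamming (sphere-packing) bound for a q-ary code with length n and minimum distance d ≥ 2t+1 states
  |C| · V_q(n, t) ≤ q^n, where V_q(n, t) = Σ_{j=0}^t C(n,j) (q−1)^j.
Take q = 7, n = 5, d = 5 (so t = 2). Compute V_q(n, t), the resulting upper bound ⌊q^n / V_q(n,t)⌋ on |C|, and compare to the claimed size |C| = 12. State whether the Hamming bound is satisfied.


V_q(n, t) = 391, q^n = 16807, Hamming bound = 42, |C| = 12 ≤ bound (satisfied).

Step 1: Compute V_q(n, t) = Σ_{j=0}^2 C(n, j) (q−1)^j.
  j = 0: C(5,0)·(6)^0 = 1·1 = 1.
  j = 1: C(5,1)·(6)^1 = 5·6 = 30.
  j = 2: C(5,2)·(6)^2 = 10·36 = 360.
  V_q(n, t) = 1 + 30 + 360 = 391.
Step 2: q^n = 7^5 = 16807.
Step 3: Hamming bound ⌊q^n / V_q(n,t)⌋ = ⌊16807/391⌋ = 42.
Step 4: Compare |C| = 12 to 42: satisfied.
The claimed |C| lies below the Hamming bound.


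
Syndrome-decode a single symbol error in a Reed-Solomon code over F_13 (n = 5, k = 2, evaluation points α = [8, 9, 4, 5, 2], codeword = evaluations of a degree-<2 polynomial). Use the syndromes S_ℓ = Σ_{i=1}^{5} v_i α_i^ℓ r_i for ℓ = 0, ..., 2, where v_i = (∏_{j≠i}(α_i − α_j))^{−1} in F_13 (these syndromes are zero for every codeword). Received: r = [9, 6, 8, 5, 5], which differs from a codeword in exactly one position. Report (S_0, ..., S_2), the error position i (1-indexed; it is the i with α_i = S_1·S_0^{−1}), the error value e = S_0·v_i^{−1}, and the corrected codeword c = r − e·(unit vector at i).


S = (6, 12, 11), error at position 5, error magnitude e = 4, c = [9, 6, 8, 5, 1].

Step 1: column multipliers v_i = (∏_{j≠i}(α_i − α_j))^{−1} mod 13.
  i = 1 (α = 8): (8−9)(8−4)(8−5)(8−2) = (−1)·4·3·6 = −72 ≡ 6, so v_1 = 6^{−1} = 11 (mod 13).
  i = 2 (α = 9): (9−8)(9−4)(9−5)(9−2) = 1·5·4·7 = 140 ≡ 10, so v_2 = 10^{−1} = 4 (mod 13).
  i = 3 (α = 4): (4−8)(4−9)(4−5)(4−2) = (−4)·(−5)·(−1)·2 = −40 ≡ 12, so v_3 = 12^{−1} = 12 (mod 13).
  i = 4 (α = 5): (5−8)(5−9)(5−4)(5−2) = (−3)·(−4)·1·3 = 36 ≡ 10, so v_4 = 10^{−1} = 4 (mod 13).
  i = 5 (α = 2): (2−8)(2−9)(2−4)(2−5) = (−6)·(−7)·(−2)·(−3) = 252 ≡ 5, so v_5 = 5^{−1} = 8 (mod 13).
  v = [11, 4, 12, 4, 8].
Step 2: syndromes of r = [9, 6, 8, 5, 5] (all sums mod 13).
  S_0 = Σ v_i r_i = 11·9 + 4·6 + 12·8 + 4·5 + 8·5 = 279 ≡ 6.
  S_1 = Σ v_i α_i r_i = 11·8·9 + 4·9·6 + 12·4·8 + 4·5·5 + 8·2·5 = 1572 ≡ 12.
  α_i^2 mod 13 = [12, 3, 3, 12, 4].
  S_2 = Σ v_i α_i^2 r_i = 11·12·9 + 4·3·6 + 12·3·8 + 4·12·5 + 8·4·5 = 1948 ≡ 11.
  S = (6, 12, 11) ≠ 0, so r is not a codeword (an error is present).
Step 3: locate the error. For a single error e at position i, S_ℓ = v_i·e·α_i^ℓ, so α_err = S_1/S_0.
  S_0^{−1} = 6^{−1} = 11 (mod 13), so α_err = 12·11 = 132 ≡ 2 = α_5. Error position i = 5.
  Consistency check: S_2/S_1 = 11·12 = 132 ≡ 2 = α_err ✓ (single-error assumption holds).
Step 4: error magnitude e = S_0/v_5 = S_0·∏_{j≠5}(α_5 − α_j) = 6·5 = 30 ≡ 4 (mod 13).
Step 5: correct position 5: c_5 = r_5 − e = 5 − 4 ≡ 1 (mod 13). Hence c = [9, 6, 8, 5, 1].
  Check: interpolating c through the α_i gives m(x) = 7 + 10·x (degree < 2) with m(α_i) = c_i for every i, so c is indeed a codeword.


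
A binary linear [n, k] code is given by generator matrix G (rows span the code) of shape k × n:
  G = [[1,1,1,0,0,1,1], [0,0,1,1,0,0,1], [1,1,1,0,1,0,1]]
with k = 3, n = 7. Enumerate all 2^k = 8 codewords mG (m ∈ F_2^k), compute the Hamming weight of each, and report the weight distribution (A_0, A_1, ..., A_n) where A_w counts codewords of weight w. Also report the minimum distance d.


Weight distribution: A_0 = 1, A_2 = 1, A_3 = 1, A_4 = 2, A_5 = 3. Minimum distance d = 2.

Enumerate all 2^3 = 8 messages m ∈ F_2^3.
For each, compute codeword c = mG in F_2^7, then tally its weight.
  m = 000 → c = 0000000, weight = 0.
  m = 100 → c = 1110011, weight = 5.
  m = 010 → c = 0011001, weight = 3.
  m = 110 → c = 1101010, weight = 4.
  m = 001 → c = 1110101, weight = 5.
  m = 101 → c = 0000110, weight = 2.
  m = 011 → c = 1101100, weight = 4.
  m = 111 → c = 0011111, weight = 5.
Tally weights:
  weight 0: 1 codewords.
  weight 2: 1 codewords.
  weight 3: 1 codewords.
  weight 4: 2 codewords.
  weight 5: 3 codewords.
Minimum distance d = smallest w > 0 with A_w > 0 = 2.
Sanity: Σ A_w = 8 = 2^3 = 8 ✓.


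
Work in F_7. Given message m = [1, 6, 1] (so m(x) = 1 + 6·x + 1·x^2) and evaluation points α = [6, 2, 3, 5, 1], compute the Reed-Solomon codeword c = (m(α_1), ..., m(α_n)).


c = [3, 3, 0, 0, 1]

Message polynomial: m(x) = 1 + 6·x + 1·x^2 (mod 7).
For each evaluation point α_i, compute m(α_i) mod 7:
  α_1 = 6: Horner steps 1 → 5 → 3, so m(6) = 3.
  α_2 = 2: Horner steps 1 → 1 → 3, so m(2) = 3.
  α_3 = 3: Horner steps 1 → 2 → 0, so m(3) = 0.
  α_4 = 5: Horner steps 1 → 4 → 0, so m(5) = 0.
  α_5 = 1: Horner steps 1 → 0 → 1, so m(1) = 1.
Codeword c = [3, 3, 0, 0, 1] ∈ F_7^5.


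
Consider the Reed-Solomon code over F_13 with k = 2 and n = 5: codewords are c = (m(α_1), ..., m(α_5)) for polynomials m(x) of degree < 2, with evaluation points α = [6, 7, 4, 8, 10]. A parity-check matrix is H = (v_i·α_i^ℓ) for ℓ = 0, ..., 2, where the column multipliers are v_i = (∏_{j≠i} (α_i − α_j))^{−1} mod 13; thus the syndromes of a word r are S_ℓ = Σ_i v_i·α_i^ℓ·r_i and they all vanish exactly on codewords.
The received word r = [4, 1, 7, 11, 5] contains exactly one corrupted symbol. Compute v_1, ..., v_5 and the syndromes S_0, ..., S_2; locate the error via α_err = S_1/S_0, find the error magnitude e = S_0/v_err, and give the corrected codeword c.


S = (10, 1, 4), error at position 3, error magnitude e = 10, c = [4, 1, 10, 11, 5].

Step 1: column multipliers v_i = (∏_{j≠i}(α_i − α_j))^{−1} mod 13.
  i = 1 (α = 6): (6−7)(6−4)(6−8)(6−10) = (−1)·2·(−2)·(−4) = −16 ≡ 10, so v_1 = 10^{−1} = 4 (mod 13).
  i = 2 (α = 7): (7−6)(7−4)(7−8)(7−10) = 1·3·(−1)·(−3) = 9 ≡ 9, so v_2 = 9^{−1} = 3 (mod 13).
  i = 3 (α = 4): (4−6)(4−7)(4−8)(4−10) = (−2)·(−3)·(−4)·(−6) = 144 ≡ 1, so v_3 = 1^{−1} = 1 (mod 13).
  i = 4 (α = 8): (8−6)(8−7)(8−4)(8−10) = 2·1·4·(−2) = −16 ≡ 10, so v_4 = 10^{−1} = 4 (mod 13).
  i = 5 (α = 10): (10−6)(10−7)(10−4)(10−8) = 4·3·6·2 = 144 ≡ 1, so v_5 = 1^{−1} = 1 (mod 13).
  v = [4, 3, 1, 4, 1].
Step 2: syndromes of r = [4, 1, 7, 11, 5] (all sums mod 13).
  S_0 = Σ v_i r_i = 4·4 + 3·1 + 1·7 + 4·11 + 1·5 = 75 ≡ 10.
  S_1 = Σ v_i α_i r_i = 4·6·4 + 3·7·1 + 1·4·7 + 4·8·11 + 1·10·5 = 547 ≡ 1.
  α_i^2 mod 13 = [10, 10, 3, 12, 9].
  S_2 = Σ v_i α_i^2 r_i = 4·10·4 + 3·10·1 + 1·3·7 + 4·12·11 + 1·9·5 = 784 ≡ 4.
  S = (10, 1, 4) ≠ 0, so r is not a codeword (an error is present).
Step 3: locate the error. For a single error e at position i, S_ℓ = v_i·e·α_i^ℓ, so α_err = S_1/S_0.
  S_0^{−1} = 10^{−1} = 4 (mod 13), so α_err = 1·4 = 4 ≡ 4 = α_3. Error position i = 3.
  Consistency check: S_2/S_1 = 4·1 = 4 ≡ 4 = α_err ✓ (single-error assumption holds).
Step 4: error magnitude e = S_0/v_3 = S_0·∏_{j≠3}(α_3 − α_j) = 10·1 = 10 ≡ 10 (mod 13).
Step 5: correct position 3: c_3 = r_3 − e = 7 − 10 ≡ 10 (mod 13). Hence c = [4, 1, 10, 11, 5].
  Check: interpolating c through the α_i gives m(x) = 9 + 10·x (degree < 2) with m(α_i) = c_i for every i, so c is indeed a codeword.


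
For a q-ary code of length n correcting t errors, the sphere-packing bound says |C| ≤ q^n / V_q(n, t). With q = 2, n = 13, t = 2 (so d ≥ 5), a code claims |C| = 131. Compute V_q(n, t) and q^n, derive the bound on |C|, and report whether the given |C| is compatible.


V_q(n, t) = 92, q^n = 8192, Hamming bound = 89, |C| = 131 > bound (violated).

Step 1: Compute V_q(n, t) = Σ_{j=0}^2 C(n, j) (q−1)^j.
  j = 0: C(13,0)·(1)^0 = 1·1 = 1.
  j = 1: C(13,1)·(1)^1 = 13·1 = 13.
  j = 2: C(13,2)·(1)^2 = 78·1 = 78.
  V_q(n, t) = 1 + 13 + 78 = 92.
Step 2: q^n = 2^13 = 8192.
Step 3: Hamming bound ⌊q^n / V_q(n,t)⌋ = ⌊8192/92⌋ = 89.
Step 4: Compare |C| = 131 to 89: violated.
The claimed |C| lies above the Hamming bound, so no 2-ary code of length 13 with d ≥ 5 can have 131 codewords.


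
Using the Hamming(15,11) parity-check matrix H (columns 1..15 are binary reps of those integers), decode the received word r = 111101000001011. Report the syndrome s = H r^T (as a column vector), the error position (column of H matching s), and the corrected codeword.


s = (1, 1, 1, 1)^T, error position = 15, corrected codeword c = 111101000001010

Compute s = H r^T mod 2 one row at a time:
  s_1 = 0 + 0 + 0 + 0 + 1 + 0 + 1 + 1 = 3 ≡ 1 (mod 2).
  s_2 = 1 + 0 + 1 + 0 + 1 + 0 + 1 + 1 = 5 ≡ 1 (mod 2).
  s_3 = 1 + 1 + 1 + 0 + 0 + 0 + 1 + 1 = 5 ≡ 1 (mod 2).
  s_4 = 1 + 1 + 0 + 0 + 0 + 0 + 0 + 1 = 3 ≡ 1 (mod 2).
s = (1, 1, 1, 1)^T — this equals column 15 of H (binary 1111), so error is at position 15.
Correct: flip bit 15 of r = 111101000001011 to get c = 111101000001010.


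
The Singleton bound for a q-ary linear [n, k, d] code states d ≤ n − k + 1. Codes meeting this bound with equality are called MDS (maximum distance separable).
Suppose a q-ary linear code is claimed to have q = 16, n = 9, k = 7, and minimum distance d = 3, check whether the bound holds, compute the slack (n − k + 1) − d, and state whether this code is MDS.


Singleton RHS = n − k + 1 = 3, slack = 0, bound satisfied, MDS.

Singleton bound: d ≤ n − k + 1.
Here n = 9, k = 7, so n − k + 1 = 3.
Given d = 3, check d ≤ 3: YES.
Slack = (n − k + 1) − d = 0.
The code is MDS (slack = 0).
Description: the claimed parameters are [9, 7, 3]_16; such a code would be MDS (meets Singleton bound).


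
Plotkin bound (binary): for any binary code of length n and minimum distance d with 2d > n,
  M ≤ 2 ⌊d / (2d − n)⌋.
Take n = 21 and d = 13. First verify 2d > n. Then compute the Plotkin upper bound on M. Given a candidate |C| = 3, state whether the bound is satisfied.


Plotkin bound M ≤ 4; given |C| = 3 ≤ bound (satisfied).

Check applicability: 2d = 26, n = 21.
2d − n = 5 > 0, so Plotkin applies.
Compute d/(2d−n) = 13/5 ≈ 2.6000.
⌊d/(2d−n)⌋ = 2.
Plotkin bound: M ≤ 2·2 = 4.
Given |C| = 3, check: satisfied.
This |C| is below the Plotkin bound.


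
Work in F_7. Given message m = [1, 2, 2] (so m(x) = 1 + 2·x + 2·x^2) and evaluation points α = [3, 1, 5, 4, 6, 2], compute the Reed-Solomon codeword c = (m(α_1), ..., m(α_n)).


c = [4, 5, 5, 6, 1, 6]

Message polynomial: m(x) = 1 + 2·x + 2·x^2 (mod 7).
For each evaluation point α_i, compute m(α_i) mod 7:
  α_1 = 3: Horner steps 2 → 1 → 4, so m(3) = 4.
  α_2 = 1: Horner steps 2 → 4 → 5, so m(1) = 5.
  α_3 = 5: Horner steps 2 → 5 → 5, so m(5) = 5.
  α_4 = 4: Horner steps 2 → 3 → 6, so m(4) = 6.
  α_5 = 6: Horner steps 2 → 0 → 1, so m(6) = 1.
  α_6 = 2: Horner steps 2 → 6 → 6, so m(2) = 6.
Codeword c = [4, 5, 5, 6, 1, 6] ∈ F_7^6.


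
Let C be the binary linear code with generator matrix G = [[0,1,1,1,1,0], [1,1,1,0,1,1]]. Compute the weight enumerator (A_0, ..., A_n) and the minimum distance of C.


Weight distribution: A_0 = 1, A_3 = 1, A_4 = 1, A_5 = 1. Minimum distance d = 3.

Enumerate all 2^2 = 4 messages m ∈ F_2^2.
For each, compute codeword c = mG in F_2^6, then tally its weight.
  m = 00 → c = 000000, weight = 0.
  m = 10 → c = 011110, weight = 4.
  m = 01 → c = 111011, weight = 5.
  m = 11 → c = 100101, weight = 3.
Tally weights:
  weight 0: 1 codewords.
  weight 3: 1 codewords.
  weight 4: 1 codewords.
  weight 5: 1 codewords.
Minimum distance d = smallest w > 0 with A_w > 0 = 3.
Sanity: Σ A_w = 4 = 2^2 = 4 ✓.


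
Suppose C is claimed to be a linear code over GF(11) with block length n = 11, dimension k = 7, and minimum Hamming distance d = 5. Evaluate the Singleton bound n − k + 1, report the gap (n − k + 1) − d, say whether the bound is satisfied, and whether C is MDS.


Singleton RHS = n − k + 1 = 5, slack = 0, bound satisfied, MDS.

Singleton bound: d ≤ n − k + 1.
Here n = 11, k = 7, so n − k + 1 = 5.
Given d = 5, check d ≤ 5: YES.
Slack = (n − k + 1) − d = 0.
The code is MDS (slack = 0).
Description: the claimed parameters are [11, 7, 5]_11; such a code would be MDS (meets Singleton bound).


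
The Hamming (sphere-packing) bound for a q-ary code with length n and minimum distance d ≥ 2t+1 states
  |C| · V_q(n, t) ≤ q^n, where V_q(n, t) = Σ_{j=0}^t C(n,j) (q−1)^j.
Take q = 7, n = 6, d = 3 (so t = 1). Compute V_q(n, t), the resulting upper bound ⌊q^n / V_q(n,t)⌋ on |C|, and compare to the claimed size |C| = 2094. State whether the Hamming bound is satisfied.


V_q(n, t) = 37, q^n = 117649, Hamming bound = 3179, |C| = 2094 ≤ bound (satisfied).

Step 1: Compute V_q(n, t) = Σ_{j=0}^1 C(n, j) (q−1)^j.
  j = 0: C(6,0)·(6)^0 = 1·1 = 1.
  j = 1: C(6,1)·(6)^1 = 6·6 = 36.
  V_q(n, t) = 1 + 36 = 37.
Step 2: q^n = 7^6 = 117649.
Step 3: Hamming bound ⌊q^n / V_q(n,t)⌋ = ⌊117649/37⌋ = 3179.
Step 4: Compare |C| = 2094 to 3179: satisfied.
The claimed |C| lies below the Hamming bound.


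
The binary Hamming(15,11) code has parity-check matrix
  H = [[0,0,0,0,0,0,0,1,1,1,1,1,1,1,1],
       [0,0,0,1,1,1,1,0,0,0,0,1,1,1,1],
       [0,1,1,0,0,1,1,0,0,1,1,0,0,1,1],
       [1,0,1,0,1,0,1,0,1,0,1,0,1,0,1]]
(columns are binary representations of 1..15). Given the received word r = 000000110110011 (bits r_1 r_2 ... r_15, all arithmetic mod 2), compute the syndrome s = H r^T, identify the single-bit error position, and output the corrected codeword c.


s = (1, 1, 1, 1)^T, error position = 15, corrected codeword c = 000000110110010

Compute s = H r^T mod 2 one row at a time:
  s_1 = 1 + 0 + 1 + 1 + 0 + 0 + 1 + 1 = 5 ≡ 1 (mod 2).
  s_2 = 0 + 0 + 0 + 1 + 0 + 0 + 1 + 1 = 3 ≡ 1 (mod 2).
  s_3 = 0 + 0 + 0 + 1 + 1 + 1 + 1 + 1 = 5 ≡ 1 (mod 2).
  s_4 = 0 + 0 + 0 + 1 + 0 + 1 + 0 + 1 = 3 ≡ 1 (mod 2).
s = (1, 1, 1, 1)^T — this equals column 15 of H (binary 1111), so error is at position 15.
Correct: flip bit 15 of r = 000000110110011 to get c = 000000110110010.


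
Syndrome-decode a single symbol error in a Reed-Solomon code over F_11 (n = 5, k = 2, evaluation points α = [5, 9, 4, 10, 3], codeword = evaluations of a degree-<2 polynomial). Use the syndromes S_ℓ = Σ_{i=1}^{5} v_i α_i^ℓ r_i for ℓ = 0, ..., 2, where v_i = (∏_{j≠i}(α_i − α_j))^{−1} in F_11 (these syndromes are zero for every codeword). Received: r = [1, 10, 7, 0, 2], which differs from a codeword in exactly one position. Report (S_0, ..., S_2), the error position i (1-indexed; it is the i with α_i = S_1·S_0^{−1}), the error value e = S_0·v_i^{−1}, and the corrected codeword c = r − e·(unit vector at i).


S = (7, 4, 7), error at position 4, error magnitude e = 7, c = [1, 10, 7, 4, 2].

Step 1: column multipliers v_i = (∏_{j≠i}(α_i − α_j))^{−1} mod 11.
  i = 1 (α = 5): (5−9)(5−4)(5−10)(5−3) = (−4)·1·(−5)·2 = 40 ≡ 7, so v_1 = 7^{−1} = 8 (mod 11).
  i = 2 (α = 9): (9−5)(9−4)(9−10)(9−3) = 4·5·(−1)·6 = −120 ≡ 1, so v_2 = 1^{−1} = 1 (mod 11).
  i = 3 (α = 4): (4−5)(4−9)(4−10)(4−3) = (−1)·(−5)·(−6)·1 = −30 ≡ 3, so v_3 = 3^{−1} = 4 (mod 11).
  i = 4 (α = 10): (10−5)(10−9)(10−4)(10−3) = 5·1·6·7 = 210 ≡ 1, so v_4 = 1^{−1} = 1 (mod 11).
  i = 5 (α = 3): (3−5)(3−9)(3−4)(3−10) = (−2)·(−6)·(−1)·(−7) = 84 ≡ 7, so v_5 = 7^{−1} = 8 (mod 11).
  v = [8, 1, 4, 1, 8].
Step 2: syndromes of r = [1, 10, 7, 0, 2] (all sums mod 11).
  S_0 = Σ v_i r_i = 8·1 + 1·10 + 4·7 + 1·0 + 8·2 = 62 ≡ 7.
  S_1 = Σ v_i α_i r_i = 8·5·1 + 1·9·10 + 4·4·7 + 1·10·0 + 8·3·2 = 290 ≡ 4.
  α_i^2 mod 11 = [3, 4, 5, 1, 9].
  S_2 = Σ v_i α_i^2 r_i = 8·3·1 + 1·4·10 + 4·5·7 + 1·1·0 + 8·9·2 = 348 ≡ 7.
  S = (7, 4, 7) ≠ 0, so r is not a codeword (an error is present).
Step 3: locate the error. For a single error e at position i, S_ℓ = v_i·e·α_i^ℓ, so α_err = S_1/S_0.
  S_0^{−1} = 7^{−1} = 8 (mod 11), so α_err = 4·8 = 32 ≡ 10 = α_4. Error position i = 4.
  Consistency check: S_2/S_1 = 7·3 = 21 ≡ 10 = α_err ✓ (single-error assumption holds).
Step 4: error magnitude e = S_0/v_4 = S_0·∏_{j≠4}(α_4 − α_j) = 7·1 = 7 ≡ 7 (mod 11).
Step 5: correct position 4: c_4 = r_4 − e = 0 − 7 ≡ 4 (mod 11). Hence c = [1, 10, 7, 4, 2].
  Check: interpolating c through the α_i gives m(x) = 9 + 5·x (degree < 2) with m(α_i) = c_i for every i, so c is indeed a codeword.


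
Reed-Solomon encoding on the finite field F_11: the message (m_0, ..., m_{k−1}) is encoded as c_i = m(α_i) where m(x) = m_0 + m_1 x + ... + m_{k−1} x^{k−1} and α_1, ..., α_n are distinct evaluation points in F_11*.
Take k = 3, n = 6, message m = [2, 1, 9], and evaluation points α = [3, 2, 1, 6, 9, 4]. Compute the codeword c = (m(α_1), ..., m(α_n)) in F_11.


c = [9, 7, 1, 2, 3, 7]

Message polynomial: m(x) = 2 + 1·x + 9·x^2 (mod 11).
For each evaluation point α_i, compute m(α_i) mod 11:
  α_1 = 3: Horner steps 9 → 6 → 9, so m(3) = 9.
  α_2 = 2: Horner steps 9 → 8 → 7, so m(2) = 7.
  α_3 = 1: Horner steps 9 → 10 → 1, so m(1) = 1.
  α_4 = 6: Horner steps 9 → 0 → 2, so m(6) = 2.
  α_5 = 9: Horner steps 9 → 5 → 3, so m(9) = 3.
  α_6 = 4: Horner steps 9 → 4 → 7, so m(4) = 7.
Codeword c = [9, 7, 1, 2, 3, 7] ∈ F_11^6.
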